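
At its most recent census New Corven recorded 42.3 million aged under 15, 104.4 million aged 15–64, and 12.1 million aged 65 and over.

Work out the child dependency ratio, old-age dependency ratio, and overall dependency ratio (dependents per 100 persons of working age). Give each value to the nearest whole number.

Youth dependency ratio: 41
Old-age dependency ratio: 12
Total dependency ratio: 52

Youth dependency ratio = 42.3 / 104.4 × 100 = 41
Old-age dependency ratio = 12.1 / 104.4 × 100 = 12
Total dependency ratio = (42.3 + 12.1) / 104.4 × 100 = 54.4 / 104.4 × 100 = 52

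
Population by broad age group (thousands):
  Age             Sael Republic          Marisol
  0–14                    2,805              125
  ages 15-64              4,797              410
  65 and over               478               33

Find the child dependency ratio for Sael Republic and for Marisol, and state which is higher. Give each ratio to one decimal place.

Sael Republic: 2,805 / 4,797 × 100 = 58.5
Marisol: 125 / 410 × 100 = 30.5

Sael Republic: 58.5
Marisol: 30.5
Higher: Sael Republic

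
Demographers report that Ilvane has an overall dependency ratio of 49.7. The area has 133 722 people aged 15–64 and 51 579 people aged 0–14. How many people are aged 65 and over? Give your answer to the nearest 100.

Aged 65 and over: 14 900

Total dependency ratio = (youth + elderly) / working-age × 100
49.7 = (51 579 + E) / 133 722 × 100
⇒ 14 900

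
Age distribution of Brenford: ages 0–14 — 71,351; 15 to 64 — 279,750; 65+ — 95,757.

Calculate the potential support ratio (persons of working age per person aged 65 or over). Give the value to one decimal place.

Potential support ratio: 2.9

Potential support ratio = 279,750 / 95,757 = 2.9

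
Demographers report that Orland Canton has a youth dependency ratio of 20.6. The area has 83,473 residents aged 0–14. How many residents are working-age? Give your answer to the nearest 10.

Working-age: 405,210

Youth dependency ratio = youth / working-age × 100
20.6 = 83,473 / W × 100
⇒ 405,210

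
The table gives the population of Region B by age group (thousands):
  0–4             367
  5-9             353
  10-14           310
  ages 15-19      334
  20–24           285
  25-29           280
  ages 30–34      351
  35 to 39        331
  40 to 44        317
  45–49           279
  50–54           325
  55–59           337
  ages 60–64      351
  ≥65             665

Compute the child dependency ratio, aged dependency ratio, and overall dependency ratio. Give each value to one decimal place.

0–14: 367 + 353 + 310 = 1,030
15–64: 334 + 285 + 280 + 351 + 331 + 317 + 279 + 325 + 337 + 351 = 3,190
65+: 665
Youth dependency ratio = 1,030 / 3,190 × 100 = 32.3
Old-age dependency ratio = 665 / 3,190 × 100 = 20.8
Total dependency ratio = (1,030 + 665) / 3,190 × 100 = 1,695 / 3,190 × 100 = 53.1

Youth dependency ratio: 32.3
Old-age dependency ratio: 20.8
Total dependency ratio: 53.1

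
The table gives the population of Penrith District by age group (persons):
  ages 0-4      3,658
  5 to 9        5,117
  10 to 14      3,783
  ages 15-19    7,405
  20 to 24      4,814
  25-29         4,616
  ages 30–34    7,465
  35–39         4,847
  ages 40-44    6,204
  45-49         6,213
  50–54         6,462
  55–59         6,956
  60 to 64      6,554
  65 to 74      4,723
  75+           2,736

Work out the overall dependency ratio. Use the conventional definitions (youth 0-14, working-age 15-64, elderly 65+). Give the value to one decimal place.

0–14: 3,658 + 5,117 + 3,783 = 12,558
15–64: 7,405 + 4,814 + 4,616 + 7,465 + 4,847 + 6,204 + 6,213 + 6,462 + 6,956 + 6,554 = 61,536
65+: 4,723 + 2,736 = 7,459
Total dependency ratio = (12,558 + 7,459) / 61,536 × 100 = 20,017 / 61,536 × 100 = 32.5

Total dependency ratio: 32.5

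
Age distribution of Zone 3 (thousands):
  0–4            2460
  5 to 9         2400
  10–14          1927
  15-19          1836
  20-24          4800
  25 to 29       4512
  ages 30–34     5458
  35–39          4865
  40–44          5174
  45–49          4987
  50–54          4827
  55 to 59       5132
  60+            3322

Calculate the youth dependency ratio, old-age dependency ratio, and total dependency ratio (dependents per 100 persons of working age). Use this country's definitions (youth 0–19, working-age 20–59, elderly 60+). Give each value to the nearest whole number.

Youth dependency ratio: 22
Old-age dependency ratio: 8
Total dependency ratio: 30

0–19: 2460 + 2400 + 1927 + 1836 = 8623
20–59: 4800 + 4512 + 5458 + 4865 + 5174 + 4987 + 4827 + 5132 = 39755
60+: 3322
Youth dependency ratio = 8623 / 39755 × 100 = 22
Old-age dependency ratio = 3322 / 39755 × 100 = 8
Total dependency ratio = (8623 + 3322) / 39755 × 100 = 11945 / 39755 × 100 = 30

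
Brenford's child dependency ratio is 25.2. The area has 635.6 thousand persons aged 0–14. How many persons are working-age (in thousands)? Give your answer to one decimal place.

Youth dependency ratio = youth / working-age × 100
25.2 = 635.6 / W × 100
⇒ 2,522.2

Working-age: 2,522.2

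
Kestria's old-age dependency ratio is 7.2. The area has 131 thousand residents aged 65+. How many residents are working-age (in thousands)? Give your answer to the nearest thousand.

Old-age dependency ratio = elderly / working-age × 100
7.2 = 131 / W × 100
⇒ 1 819

Working-age: 1 819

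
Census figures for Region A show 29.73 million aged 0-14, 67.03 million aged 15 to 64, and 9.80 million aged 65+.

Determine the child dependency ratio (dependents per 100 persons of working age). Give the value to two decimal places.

Youth dependency ratio = 29.73 / 67.03 × 100 = 44.35

Youth dependency ratio: 44.35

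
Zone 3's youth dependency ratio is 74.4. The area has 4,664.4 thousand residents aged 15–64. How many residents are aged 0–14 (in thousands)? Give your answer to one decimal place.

Youth dependency ratio = youth / working-age × 100
74.4 = Y / 4,664.4 × 100
⇒ 3,470.3

Aged 0–14: 3,470.3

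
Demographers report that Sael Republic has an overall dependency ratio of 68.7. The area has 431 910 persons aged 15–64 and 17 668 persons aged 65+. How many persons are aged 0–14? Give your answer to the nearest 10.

Aged 0–14: 279 050

Total dependency ratio = (youth + elderly) / working-age × 100
68.7 = (Y + 17 668) / 431 910 × 100
⇒ 279 050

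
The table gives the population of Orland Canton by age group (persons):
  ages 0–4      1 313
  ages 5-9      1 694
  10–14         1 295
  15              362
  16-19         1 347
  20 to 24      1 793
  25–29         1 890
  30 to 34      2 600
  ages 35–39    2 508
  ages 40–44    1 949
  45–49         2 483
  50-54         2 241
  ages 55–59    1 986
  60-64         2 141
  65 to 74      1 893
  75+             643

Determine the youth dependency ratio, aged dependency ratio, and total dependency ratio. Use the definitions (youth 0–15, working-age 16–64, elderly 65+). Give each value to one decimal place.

0–15: 1 313 + 1 694 + 1 295 + 362 = 4 664
16–64: 1 347 + 1 793 + 1 890 + 2 600 + 2 508 + 1 949 + 2 483 + 2 241 + 1 986 + 2 141 = 20 938
65+: 1 893 + 643 = 2 536
Youth dependency ratio = 4 664 / 20 938 × 100 = 22.3
Old-age dependency ratio = 2 536 / 20 938 × 100 = 12.1
Total dependency ratio = (4 664 + 2 536) / 20 938 × 100 = 7 200 / 20 938 × 100 = 34.4

Youth dependency ratio: 22.3
Old-age dependency ratio: 12.1
Total dependency ratio: 34.4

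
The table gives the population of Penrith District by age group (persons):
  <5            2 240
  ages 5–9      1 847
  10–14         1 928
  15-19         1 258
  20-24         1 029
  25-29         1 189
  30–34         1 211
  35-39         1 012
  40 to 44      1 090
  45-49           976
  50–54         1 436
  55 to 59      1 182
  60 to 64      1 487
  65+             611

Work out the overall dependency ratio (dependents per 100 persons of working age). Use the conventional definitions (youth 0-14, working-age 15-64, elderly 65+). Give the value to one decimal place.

0–14: 2 240 + 1 847 + 1 928 = 6 015
15–64: 1 258 + 1 029 + 1 189 + 1 211 + 1 012 + 1 090 + 976 + 1 436 + 1 182 + 1 487 = 11 870
65+: 611
Total dependency ratio = (6 015 + 611) / 11 870 × 100 = 6 626 / 11 870 × 100 = 55.8

Total dependency ratio: 55.8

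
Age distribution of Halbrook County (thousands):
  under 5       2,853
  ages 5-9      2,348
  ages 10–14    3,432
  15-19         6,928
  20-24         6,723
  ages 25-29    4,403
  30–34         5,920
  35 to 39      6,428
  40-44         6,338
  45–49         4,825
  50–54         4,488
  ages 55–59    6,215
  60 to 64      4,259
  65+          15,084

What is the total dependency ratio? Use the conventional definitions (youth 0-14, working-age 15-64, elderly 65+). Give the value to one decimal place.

0–14: 2,853 + 2,348 + 3,432 = 8,633
15–64: 6,928 + 6,723 + 4,403 + 5,920 + 6,428 + 6,338 + 4,825 + 4,488 + 6,215 + 4,259 = 56,527
65+: 15,084
Total dependency ratio = (8,633 + 15,084) / 56,527 × 100 = 23,717 / 56,527 × 100 = 42.0

Total dependency ratio: 42.0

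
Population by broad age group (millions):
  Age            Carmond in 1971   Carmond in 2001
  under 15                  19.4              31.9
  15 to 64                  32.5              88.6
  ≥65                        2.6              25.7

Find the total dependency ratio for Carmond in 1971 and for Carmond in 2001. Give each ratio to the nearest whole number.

Carmond in 1971: (19.4 + 2.6) / 32.5 × 100 = 22.0 / 32.5 × 100 = 68
Carmond in 2001: (31.9 + 25.7) / 88.6 × 100 = 57.6 / 88.6 × 100 = 65

Carmond in 1971: 68
Carmond in 2001: 65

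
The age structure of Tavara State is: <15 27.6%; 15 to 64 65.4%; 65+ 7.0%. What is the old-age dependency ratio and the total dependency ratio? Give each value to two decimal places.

Old-age dependency ratio: 10.70
Total dependency ratio: 52.91

Old-age dependency ratio = 7.0 / 65.4 × 100 = 10.70
Total dependency ratio = (27.6 + 7.0) / 65.4 × 100 = 34.6 / 65.4 × 100 = 52.91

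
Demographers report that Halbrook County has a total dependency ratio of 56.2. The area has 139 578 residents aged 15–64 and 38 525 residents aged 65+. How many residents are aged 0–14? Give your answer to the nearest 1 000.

Total dependency ratio = (youth + elderly) / working-age × 100
56.2 = (Y + 38 525) / 139 578 × 100
⇒ 40 000

Aged 0–14: 40 000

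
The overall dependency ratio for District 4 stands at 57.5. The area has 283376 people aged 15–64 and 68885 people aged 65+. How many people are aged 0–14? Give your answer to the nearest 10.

Total dependency ratio = (youth + elderly) / working-age × 100
57.5 = (Y + 68885) / 283376 × 100
⇒ 94060

Aged 0–14: 94060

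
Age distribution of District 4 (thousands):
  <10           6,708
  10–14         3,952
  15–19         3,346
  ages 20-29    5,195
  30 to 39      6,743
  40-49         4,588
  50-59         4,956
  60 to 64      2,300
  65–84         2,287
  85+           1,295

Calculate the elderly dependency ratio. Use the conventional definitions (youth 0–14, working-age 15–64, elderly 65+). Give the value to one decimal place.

Old-age dependency ratio: 13.2

0–14: 6,708 + 3,952 = 10,660
15–64: 3,346 + 5,195 + 6,743 + 4,588 + 4,956 + 2,300 = 27,128
65+: 2,287 + 1,295 = 3,582
Old-age dependency ratio = 3,582 / 27,128 × 100 = 13.2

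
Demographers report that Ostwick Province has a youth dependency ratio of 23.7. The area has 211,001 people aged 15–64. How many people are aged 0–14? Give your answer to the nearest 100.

Aged 0–14: 50,000

Youth dependency ratio = youth / working-age × 100
23.7 = Y / 211,001 × 100
⇒ 50,000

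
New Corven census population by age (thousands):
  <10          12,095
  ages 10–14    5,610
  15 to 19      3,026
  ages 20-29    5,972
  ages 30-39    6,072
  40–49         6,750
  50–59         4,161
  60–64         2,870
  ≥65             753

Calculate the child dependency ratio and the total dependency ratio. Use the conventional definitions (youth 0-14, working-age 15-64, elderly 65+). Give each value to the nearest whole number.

0–14: 12,095 + 5,610 = 17,705
15–64: 3,026 + 5,972 + 6,072 + 6,750 + 4,161 + 2,870 = 28,851
65+: 753
Youth dependency ratio = 17,705 / 28,851 × 100 = 61
Total dependency ratio = (17,705 + 753) / 28,851 × 100 = 18,458 / 28,851 × 100 = 64

Youth dependency ratio: 61
Total dependency ratio: 64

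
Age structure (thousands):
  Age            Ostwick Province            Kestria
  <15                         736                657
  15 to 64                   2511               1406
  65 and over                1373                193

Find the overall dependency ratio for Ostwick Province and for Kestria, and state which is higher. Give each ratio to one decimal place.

Ostwick Province: 84.0
Kestria: 60.5
Higher: Ostwick Province

Ostwick Province: (736 + 1373) / 2511 × 100 = 2109 / 2511 × 100 = 84.0
Kestria: (657 + 193) / 1406 × 100 = 850 / 1406 × 100 = 60.5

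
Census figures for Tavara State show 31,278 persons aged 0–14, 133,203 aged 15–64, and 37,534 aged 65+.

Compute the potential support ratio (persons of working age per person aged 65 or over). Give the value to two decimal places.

Potential support ratio: 3.55

Potential support ratio = 133,203 / 37,534 = 3.55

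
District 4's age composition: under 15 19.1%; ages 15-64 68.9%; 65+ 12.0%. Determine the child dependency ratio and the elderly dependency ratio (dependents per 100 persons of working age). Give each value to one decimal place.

Youth dependency ratio = 19.1 / 68.9 × 100 = 27.7
Old-age dependency ratio = 12.0 / 68.9 × 100 = 17.4

Youth dependency ratio: 27.7
Old-age dependency ratio: 17.4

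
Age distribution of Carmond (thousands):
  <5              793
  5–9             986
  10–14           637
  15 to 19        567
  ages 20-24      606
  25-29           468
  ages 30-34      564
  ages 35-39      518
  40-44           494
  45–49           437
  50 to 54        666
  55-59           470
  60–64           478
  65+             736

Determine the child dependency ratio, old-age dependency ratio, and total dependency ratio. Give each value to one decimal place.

0–14: 793 + 986 + 637 = 2,416
15–64: 567 + 606 + 468 + 564 + 518 + 494 + 437 + 666 + 470 + 478 = 5,268
65+: 736
Youth dependency ratio = 2,416 / 5,268 × 100 = 45.9
Old-age dependency ratio = 736 / 5,268 × 100 = 14.0
Total dependency ratio = (2,416 + 736) / 5,268 × 100 = 3,152 / 5,268 × 100 = 59.8

Youth dependency ratio: 45.9
Old-age dependency ratio: 14.0
Total dependency ratio: 59.8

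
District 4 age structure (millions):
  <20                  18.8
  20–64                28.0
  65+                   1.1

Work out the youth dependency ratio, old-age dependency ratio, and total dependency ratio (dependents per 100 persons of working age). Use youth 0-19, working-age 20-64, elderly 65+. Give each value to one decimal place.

Youth dependency ratio = 18.8 / 28.0 × 100 = 67.1
Old-age dependency ratio = 1.1 / 28.0 × 100 = 3.9
Total dependency ratio = (18.8 + 1.1) / 28.0 × 100 = 19.9 / 28.0 × 100 = 71.1

Youth dependency ratio: 67.1
Old-age dependency ratio: 3.9
Total dependency ratio: 71.1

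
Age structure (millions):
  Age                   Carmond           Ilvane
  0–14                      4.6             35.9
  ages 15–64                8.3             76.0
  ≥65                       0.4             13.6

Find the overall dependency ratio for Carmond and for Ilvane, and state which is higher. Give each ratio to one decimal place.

Carmond: 60.2
Ilvane: 65.1
Higher: Ilvane

Carmond: (4.6 + 0.4) / 8.3 × 100 = 5.0 / 8.3 × 100 = 60.2
Ilvane: (35.9 + 13.6) / 76.0 × 100 = 49.5 / 76.0 × 100 = 65.1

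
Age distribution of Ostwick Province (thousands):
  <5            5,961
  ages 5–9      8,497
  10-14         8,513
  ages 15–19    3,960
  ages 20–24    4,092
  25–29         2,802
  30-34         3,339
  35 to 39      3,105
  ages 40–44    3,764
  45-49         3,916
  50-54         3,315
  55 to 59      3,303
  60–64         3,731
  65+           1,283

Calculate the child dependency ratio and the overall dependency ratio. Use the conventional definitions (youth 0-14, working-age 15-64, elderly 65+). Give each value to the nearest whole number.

Youth dependency ratio: 65
Total dependency ratio: 69

0–14: 5,961 + 8,497 + 8,513 = 22,971
15–64: 3,960 + 4,092 + 2,802 + 3,339 + 3,105 + 3,764 + 3,916 + 3,315 + 3,303 + 3,731 = 35,327
65+: 1,283
Youth dependency ratio = 22,971 / 35,327 × 100 = 65
Total dependency ratio = (22,971 + 1,283) / 35,327 × 100 = 24,254 / 35,327 × 100 = 69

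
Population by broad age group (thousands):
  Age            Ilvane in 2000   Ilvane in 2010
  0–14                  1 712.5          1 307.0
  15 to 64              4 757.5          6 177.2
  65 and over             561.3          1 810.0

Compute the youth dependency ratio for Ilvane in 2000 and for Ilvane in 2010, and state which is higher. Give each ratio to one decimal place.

Ilvane in 2000: 1 712.5 / 4 757.5 × 100 = 36.0
Ilvane in 2010: 1 307.0 / 6 177.2 × 100 = 21.2

Ilvane in 2000: 36.0
Ilvane in 2010: 21.2
Higher: Ilvane in 2000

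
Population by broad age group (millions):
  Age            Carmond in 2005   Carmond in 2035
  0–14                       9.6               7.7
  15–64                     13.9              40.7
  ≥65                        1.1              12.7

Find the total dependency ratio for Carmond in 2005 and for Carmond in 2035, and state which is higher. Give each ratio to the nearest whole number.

Carmond in 2005: (9.6 + 1.1) / 13.9 × 100 = 10.7 / 13.9 × 100 = 77
Carmond in 2035: (7.7 + 12.7) / 40.7 × 100 = 20.4 / 40.7 × 100 = 50

Carmond in 2005: 77
Carmond in 2035: 50
Higher: Carmond in 2005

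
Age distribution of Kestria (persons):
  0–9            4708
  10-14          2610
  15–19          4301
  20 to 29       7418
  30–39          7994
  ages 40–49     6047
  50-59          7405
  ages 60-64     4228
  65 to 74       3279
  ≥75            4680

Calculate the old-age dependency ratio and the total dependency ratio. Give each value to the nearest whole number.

Old-age dependency ratio: 21
Total dependency ratio: 41

0–14: 4708 + 2610 = 7318
15–64: 4301 + 7418 + 7994 + 6047 + 7405 + 4228 = 37393
65+: 3279 + 4680 = 7959
Old-age dependency ratio = 7959 / 37393 × 100 = 21
Total dependency ratio = (7318 + 7959) / 37393 × 100 = 15277 / 37393 × 100 = 41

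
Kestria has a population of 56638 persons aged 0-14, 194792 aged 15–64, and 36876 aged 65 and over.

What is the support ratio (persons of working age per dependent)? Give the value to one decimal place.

Support ratio = 194792 / (56638 + 36876) = 194792 / 93514 = 2.1

Support ratio: 2.1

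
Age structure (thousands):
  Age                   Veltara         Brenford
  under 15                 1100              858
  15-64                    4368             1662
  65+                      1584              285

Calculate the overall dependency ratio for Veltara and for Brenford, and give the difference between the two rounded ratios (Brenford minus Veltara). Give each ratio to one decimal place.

Veltara: 61.4
Brenford: 68.8
Difference: +7.4

Veltara: (1100 + 1584) / 4368 × 100 = 2684 / 4368 × 100 = 61.4
Brenford: (858 + 285) / 1662 × 100 = 1143 / 1662 × 100 = 68.8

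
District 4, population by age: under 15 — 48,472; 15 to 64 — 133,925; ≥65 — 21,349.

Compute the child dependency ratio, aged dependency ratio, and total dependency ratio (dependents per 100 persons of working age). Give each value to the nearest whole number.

Youth dependency ratio: 36
Old-age dependency ratio: 16
Total dependency ratio: 52

Youth dependency ratio = 48,472 / 133,925 × 100 = 36
Old-age dependency ratio = 21,349 / 133,925 × 100 = 16
Total dependency ratio = (48,472 + 21,349) / 133,925 × 100 = 69,821 / 133,925 × 100 = 52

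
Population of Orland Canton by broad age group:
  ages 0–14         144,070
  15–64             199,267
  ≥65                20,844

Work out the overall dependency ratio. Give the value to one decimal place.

Total dependency ratio: 82.8

Total dependency ratio = (144,070 + 20,844) / 199,267 × 100 = 164,914 / 199,267 × 100 = 82.8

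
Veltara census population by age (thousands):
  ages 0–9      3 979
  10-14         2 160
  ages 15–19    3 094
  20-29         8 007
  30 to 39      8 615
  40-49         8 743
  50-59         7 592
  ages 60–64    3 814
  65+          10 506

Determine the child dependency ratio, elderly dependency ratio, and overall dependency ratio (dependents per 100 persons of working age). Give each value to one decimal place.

0–14: 3 979 + 2 160 = 6 139
15–64: 3 094 + 8 007 + 8 615 + 8 743 + 7 592 + 3 814 = 39 865
65+: 10 506
Youth dependency ratio = 6 139 / 39 865 × 100 = 15.4
Old-age dependency ratio = 10 506 / 39 865 × 100 = 26.4
Total dependency ratio = (6 139 + 10 506) / 39 865 × 100 = 16 645 / 39 865 × 100 = 41.8

Youth dependency ratio: 15.4
Old-age dependency ratio: 26.4
Total dependency ratio: 41.8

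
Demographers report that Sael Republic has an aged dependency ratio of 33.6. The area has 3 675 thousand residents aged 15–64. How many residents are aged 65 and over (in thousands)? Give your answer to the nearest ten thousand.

Old-age dependency ratio = elderly / working-age × 100
33.6 = E / 3 675 × 100
⇒ 1 230

Aged 65 and over: 1 230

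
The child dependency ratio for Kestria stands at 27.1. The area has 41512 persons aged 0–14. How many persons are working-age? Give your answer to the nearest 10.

Working-age: 153180

Youth dependency ratio = youth / working-age × 100
27.1 = 41512 / W × 100
⇒ 153180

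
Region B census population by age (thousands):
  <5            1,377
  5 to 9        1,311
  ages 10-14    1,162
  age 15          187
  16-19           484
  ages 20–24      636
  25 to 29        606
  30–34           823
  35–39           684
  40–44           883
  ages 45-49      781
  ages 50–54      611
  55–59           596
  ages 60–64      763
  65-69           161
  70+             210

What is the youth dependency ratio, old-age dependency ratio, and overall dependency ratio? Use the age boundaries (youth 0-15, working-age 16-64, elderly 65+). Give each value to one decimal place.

Youth dependency ratio: 58.8
Old-age dependency ratio: 5.4
Total dependency ratio: 64.2

0–15: 1,377 + 1,311 + 1,162 + 187 = 4,037
16–64: 484 + 636 + 606 + 823 + 684 + 883 + 781 + 611 + 596 + 763 = 6,867
65+: 161 + 210 = 371
Youth dependency ratio = 4,037 / 6,867 × 100 = 58.8
Old-age dependency ratio = 371 / 6,867 × 100 = 5.4
Total dependency ratio = (4,037 + 371) / 6,867 × 100 = 4,408 / 6,867 × 100 = 64.2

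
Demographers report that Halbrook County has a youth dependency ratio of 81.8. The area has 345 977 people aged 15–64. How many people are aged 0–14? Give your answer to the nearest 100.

Youth dependency ratio = youth / working-age × 100
81.8 = Y / 345 977 × 100
⇒ 283 000

Aged 0–14: 283 000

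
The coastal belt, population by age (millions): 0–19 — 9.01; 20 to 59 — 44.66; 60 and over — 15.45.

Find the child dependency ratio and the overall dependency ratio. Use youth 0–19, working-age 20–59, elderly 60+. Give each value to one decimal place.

Youth dependency ratio: 20.2
Total dependency ratio: 54.8

Youth dependency ratio = 9.01 / 44.66 × 100 = 20.2
Total dependency ratio = (9.01 + 15.45) / 44.66 × 100 = 24.46 / 44.66 × 100 = 54.8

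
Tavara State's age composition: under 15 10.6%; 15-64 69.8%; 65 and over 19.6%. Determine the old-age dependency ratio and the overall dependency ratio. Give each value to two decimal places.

Old-age dependency ratio = 19.6 / 69.8 × 100 = 28.08
Total dependency ratio = (10.6 + 19.6) / 69.8 × 100 = 30.2 / 69.8 × 100 = 43.27

Old-age dependency ratio: 28.08
Total dependency ratio: 43.27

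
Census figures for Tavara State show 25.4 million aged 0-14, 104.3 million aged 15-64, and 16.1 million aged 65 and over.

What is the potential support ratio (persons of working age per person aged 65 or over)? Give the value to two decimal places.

Potential support ratio: 6.48

Potential support ratio = 104.3 / 16.1 = 6.48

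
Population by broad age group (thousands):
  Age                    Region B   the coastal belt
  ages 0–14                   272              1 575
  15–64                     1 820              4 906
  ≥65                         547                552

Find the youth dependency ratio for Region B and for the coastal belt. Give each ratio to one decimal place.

Region B: 272 / 1 820 × 100 = 14.9
the coastal belt: 1 575 / 4 906 × 100 = 32.1

Region B: 14.9
the coastal belt: 32.1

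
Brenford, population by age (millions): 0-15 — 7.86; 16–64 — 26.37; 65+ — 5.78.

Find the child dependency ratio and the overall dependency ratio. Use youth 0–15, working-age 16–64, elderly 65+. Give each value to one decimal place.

Youth dependency ratio = 7.86 / 26.37 × 100 = 29.8
Total dependency ratio = (7.86 + 5.78) / 26.37 × 100 = 13.64 / 26.37 × 100 = 51.7

Youth dependency ratio: 29.8
Total dependency ratio: 51.7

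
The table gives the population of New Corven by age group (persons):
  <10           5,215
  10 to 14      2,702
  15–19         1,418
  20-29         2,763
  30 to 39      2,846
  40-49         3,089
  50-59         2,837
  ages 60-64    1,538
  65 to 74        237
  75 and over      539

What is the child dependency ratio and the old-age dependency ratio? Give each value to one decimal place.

0–14: 5,215 + 2,702 = 7,917
15–64: 1,418 + 2,763 + 2,846 + 3,089 + 2,837 + 1,538 = 14,491
65+: 237 + 539 = 776
Youth dependency ratio = 7,917 / 14,491 × 100 = 54.6
Old-age dependency ratio = 776 / 14,491 × 100 = 5.4

Youth dependency ratio: 54.6
Old-age dependency ratio: 5.4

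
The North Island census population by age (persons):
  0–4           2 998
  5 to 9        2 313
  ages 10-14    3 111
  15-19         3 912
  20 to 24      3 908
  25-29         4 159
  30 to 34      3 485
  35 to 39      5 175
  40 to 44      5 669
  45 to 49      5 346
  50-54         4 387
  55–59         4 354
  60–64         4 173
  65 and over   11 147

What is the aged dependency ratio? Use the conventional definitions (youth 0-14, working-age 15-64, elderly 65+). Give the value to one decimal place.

Old-age dependency ratio: 25.0

0–14: 2 998 + 2 313 + 3 111 = 8 422
15–64: 3 912 + 3 908 + 4 159 + 3 485 + 5 175 + 5 669 + 5 346 + 4 387 + 4 354 + 4 173 = 44 568
65+: 11 147
Old-age dependency ratio = 11 147 / 44 568 × 100 = 25.0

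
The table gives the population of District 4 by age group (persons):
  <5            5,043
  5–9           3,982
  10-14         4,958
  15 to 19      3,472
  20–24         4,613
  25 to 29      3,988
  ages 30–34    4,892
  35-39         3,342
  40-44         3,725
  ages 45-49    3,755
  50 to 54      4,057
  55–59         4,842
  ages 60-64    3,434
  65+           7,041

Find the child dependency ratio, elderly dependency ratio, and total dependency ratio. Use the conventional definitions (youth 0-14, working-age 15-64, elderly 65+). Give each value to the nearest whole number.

Youth dependency ratio: 35
Old-age dependency ratio: 18
Total dependency ratio: 52

0–14: 5,043 + 3,982 + 4,958 = 13,983
15–64: 3,472 + 4,613 + 3,988 + 4,892 + 3,342 + 3,725 + 3,755 + 4,057 + 4,842 + 3,434 = 40,120
65+: 7,041
Youth dependency ratio = 13,983 / 40,120 × 100 = 35
Old-age dependency ratio = 7,041 / 40,120 × 100 = 18
Total dependency ratio = (13,983 + 7,041) / 40,120 × 100 = 21,024 / 40,120 × 100 = 52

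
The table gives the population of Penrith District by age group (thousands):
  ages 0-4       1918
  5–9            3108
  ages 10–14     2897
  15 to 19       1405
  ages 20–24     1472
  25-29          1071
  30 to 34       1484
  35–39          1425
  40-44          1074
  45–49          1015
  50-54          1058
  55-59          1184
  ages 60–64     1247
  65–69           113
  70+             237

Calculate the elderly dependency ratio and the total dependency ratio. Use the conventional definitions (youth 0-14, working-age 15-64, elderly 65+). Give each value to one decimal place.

0–14: 1918 + 3108 + 2897 = 7923
15–64: 1405 + 1472 + 1071 + 1484 + 1425 + 1074 + 1015 + 1058 + 1184 + 1247 = 12435
65+: 113 + 237 = 350
Old-age dependency ratio = 350 / 12435 × 100 = 2.8
Total dependency ratio = (7923 + 350) / 12435 × 100 = 8273 / 12435 × 100 = 66.5

Old-age dependency ratio: 2.8
Total dependency ratio: 66.5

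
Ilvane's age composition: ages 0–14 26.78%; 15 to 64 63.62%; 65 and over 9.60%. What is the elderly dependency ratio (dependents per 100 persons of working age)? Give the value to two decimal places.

Old-age dependency ratio: 15.09

Old-age dependency ratio = 9.60 / 63.62 × 100 = 15.09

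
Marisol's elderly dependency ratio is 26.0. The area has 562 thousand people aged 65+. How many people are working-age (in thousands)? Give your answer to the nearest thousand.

Working-age: 2 162

Old-age dependency ratio = elderly / working-age × 100
26.0 = 562 / W × 100
⇒ 2 162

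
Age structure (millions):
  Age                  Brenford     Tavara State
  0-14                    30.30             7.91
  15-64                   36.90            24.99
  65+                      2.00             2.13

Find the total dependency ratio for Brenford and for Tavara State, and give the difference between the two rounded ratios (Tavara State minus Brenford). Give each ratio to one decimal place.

Brenford: 87.5
Tavara State: 40.2
Difference: -47.3

Brenford: (30.30 + 2.00) / 36.90 × 100 = 32.30 / 36.90 × 100 = 87.5
Tavara State: (7.91 + 2.13) / 24.99 × 100 = 10.04 / 24.99 × 100 = 40.2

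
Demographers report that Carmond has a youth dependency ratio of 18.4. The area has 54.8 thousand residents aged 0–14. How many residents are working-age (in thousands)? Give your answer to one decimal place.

Working-age: 297.8

Youth dependency ratio = youth / working-age × 100
18.4 = 54.8 / W × 100
⇒ 297.8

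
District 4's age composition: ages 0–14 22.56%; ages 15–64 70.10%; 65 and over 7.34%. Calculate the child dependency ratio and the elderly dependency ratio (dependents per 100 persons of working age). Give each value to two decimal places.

Youth dependency ratio: 32.18
Old-age dependency ratio: 10.47

Youth dependency ratio = 22.56 / 70.10 × 100 = 32.18
Old-age dependency ratio = 7.34 / 70.10 × 100 = 10.47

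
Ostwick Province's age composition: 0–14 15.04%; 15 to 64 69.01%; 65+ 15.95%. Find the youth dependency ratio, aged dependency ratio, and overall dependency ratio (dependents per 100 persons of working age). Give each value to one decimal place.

Youth dependency ratio = 15.04 / 69.01 × 100 = 21.8
Old-age dependency ratio = 15.95 / 69.01 × 100 = 23.1
Total dependency ratio = (15.04 + 15.95) / 69.01 × 100 = 30.99 / 69.01 × 100 = 44.9

Youth dependency ratio: 21.8
Old-age dependency ratio: 23.1
Total dependency ratio: 44.9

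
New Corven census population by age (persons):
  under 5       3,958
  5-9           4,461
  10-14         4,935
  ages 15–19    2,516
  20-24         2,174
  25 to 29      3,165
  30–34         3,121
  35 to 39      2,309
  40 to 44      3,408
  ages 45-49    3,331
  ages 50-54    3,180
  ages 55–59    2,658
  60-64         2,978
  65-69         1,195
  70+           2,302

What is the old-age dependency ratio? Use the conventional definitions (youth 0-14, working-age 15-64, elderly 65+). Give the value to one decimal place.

Old-age dependency ratio: 12.1

0–14: 3,958 + 4,461 + 4,935 = 13,354
15–64: 2,516 + 2,174 + 3,165 + 3,121 + 2,309 + 3,408 + 3,331 + 3,180 + 2,658 + 2,978 = 28,840
65+: 1,195 + 2,302 = 3,497
Old-age dependency ratio = 3,497 / 28,840 × 100 = 12.1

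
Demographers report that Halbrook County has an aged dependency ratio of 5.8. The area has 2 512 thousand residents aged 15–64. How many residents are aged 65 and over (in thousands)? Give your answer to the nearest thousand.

Aged 65 and over: 146

Old-age dependency ratio = elderly / working-age × 100
5.8 = E / 2 512 × 100
⇒ 146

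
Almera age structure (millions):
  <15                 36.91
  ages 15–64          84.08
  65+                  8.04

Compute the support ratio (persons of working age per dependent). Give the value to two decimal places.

Support ratio = 84.08 / (36.91 + 8.04) = 84.08 / 44.95 = 1.87

Support ratio: 1.87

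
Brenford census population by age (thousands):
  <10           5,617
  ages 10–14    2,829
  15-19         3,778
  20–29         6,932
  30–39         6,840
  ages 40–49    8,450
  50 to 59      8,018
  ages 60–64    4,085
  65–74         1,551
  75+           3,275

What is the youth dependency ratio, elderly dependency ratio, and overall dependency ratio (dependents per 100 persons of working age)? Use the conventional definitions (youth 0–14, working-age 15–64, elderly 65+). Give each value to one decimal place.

Youth dependency ratio: 22.2
Old-age dependency ratio: 12.7
Total dependency ratio: 34.8

0–14: 5,617 + 2,829 = 8,446
15–64: 3,778 + 6,932 + 6,840 + 8,450 + 8,018 + 4,085 = 38,103
65+: 1,551 + 3,275 = 4,826
Youth dependency ratio = 8,446 / 38,103 × 100 = 22.2
Old-age dependency ratio = 4,826 / 38,103 × 100 = 12.7
Total dependency ratio = (8,446 + 4,826) / 38,103 × 100 = 13,272 / 38,103 × 100 = 34.8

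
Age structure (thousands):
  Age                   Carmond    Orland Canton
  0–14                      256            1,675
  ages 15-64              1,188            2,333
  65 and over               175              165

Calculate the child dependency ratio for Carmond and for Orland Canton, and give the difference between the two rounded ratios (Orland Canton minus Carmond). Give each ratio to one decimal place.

Carmond: 256 / 1,188 × 100 = 21.5
Orland Canton: 1,675 / 2,333 × 100 = 71.8

Carmond: 21.5
Orland Canton: 71.8
Difference: +50.3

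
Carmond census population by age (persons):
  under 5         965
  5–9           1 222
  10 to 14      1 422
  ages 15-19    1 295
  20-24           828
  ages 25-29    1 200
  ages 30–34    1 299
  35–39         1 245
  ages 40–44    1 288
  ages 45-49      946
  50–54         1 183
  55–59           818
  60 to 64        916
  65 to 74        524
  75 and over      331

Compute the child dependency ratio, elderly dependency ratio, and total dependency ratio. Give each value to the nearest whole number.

0–14: 965 + 1 222 + 1 422 = 3 609
15–64: 1 295 + 828 + 1 200 + 1 299 + 1 245 + 1 288 + 946 + 1 183 + 818 + 916 = 11 018
65+: 524 + 331 = 855
Youth dependency ratio = 3 609 / 11 018 × 100 = 33
Old-age dependency ratio = 855 / 11 018 × 100 = 8
Total dependency ratio = (3 609 + 855) / 11 018 × 100 = 4 464 / 11 018 × 100 = 41

Youth dependency ratio: 33
Old-age dependency ratio: 8
Total dependency ratio: 41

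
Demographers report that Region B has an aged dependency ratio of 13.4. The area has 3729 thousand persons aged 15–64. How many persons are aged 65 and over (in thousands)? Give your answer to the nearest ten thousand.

Old-age dependency ratio = elderly / working-age × 100
13.4 = E / 3729 × 100
⇒ 500

Aged 65 and over: 500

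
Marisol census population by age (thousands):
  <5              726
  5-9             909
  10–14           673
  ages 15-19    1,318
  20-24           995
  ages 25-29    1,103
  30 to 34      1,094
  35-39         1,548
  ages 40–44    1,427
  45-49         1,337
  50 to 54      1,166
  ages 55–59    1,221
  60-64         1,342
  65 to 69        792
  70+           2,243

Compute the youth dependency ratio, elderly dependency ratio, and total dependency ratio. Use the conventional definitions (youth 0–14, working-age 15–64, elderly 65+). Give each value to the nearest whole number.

0–14: 726 + 909 + 673 = 2,308
15–64: 1,318 + 995 + 1,103 + 1,094 + 1,548 + 1,427 + 1,337 + 1,166 + 1,221 + 1,342 = 12,551
65+: 792 + 2,243 = 3,035
Youth dependency ratio = 2,308 / 12,551 × 100 = 18
Old-age dependency ratio = 3,035 / 12,551 × 100 = 24
Total dependency ratio = (2,308 + 3,035) / 12,551 × 100 = 5,343 / 12,551 × 100 = 43

Youth dependency ratio: 18
Old-age dependency ratio: 24
Total dependency ratio: 43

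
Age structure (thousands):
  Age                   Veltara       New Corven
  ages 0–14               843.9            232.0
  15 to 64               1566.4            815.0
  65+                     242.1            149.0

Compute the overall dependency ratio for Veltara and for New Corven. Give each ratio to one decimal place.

Veltara: (843.9 + 242.1) / 1566.4 × 100 = 1086.0 / 1566.4 × 100 = 69.3
New Corven: (232.0 + 149.0) / 815.0 × 100 = 381.0 / 815.0 × 100 = 46.7

Veltara: 69.3
New Corven: 46.7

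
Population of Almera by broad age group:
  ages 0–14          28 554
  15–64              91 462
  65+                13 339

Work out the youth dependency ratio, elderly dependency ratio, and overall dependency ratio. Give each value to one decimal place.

Youth dependency ratio: 31.2
Old-age dependency ratio: 14.6
Total dependency ratio: 45.8

Youth dependency ratio = 28 554 / 91 462 × 100 = 31.2
Old-age dependency ratio = 13 339 / 91 462 × 100 = 14.6
Total dependency ratio = (28 554 + 13 339) / 91 462 × 100 = 41 893 / 91 462 × 100 = 45.8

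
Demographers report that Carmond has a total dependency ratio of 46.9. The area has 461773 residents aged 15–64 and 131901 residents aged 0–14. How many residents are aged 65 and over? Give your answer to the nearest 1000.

Aged 65 and over: 85000

Total dependency ratio = (youth + elderly) / working-age × 100
46.9 = (131901 + E) / 461773 × 100
⇒ 85000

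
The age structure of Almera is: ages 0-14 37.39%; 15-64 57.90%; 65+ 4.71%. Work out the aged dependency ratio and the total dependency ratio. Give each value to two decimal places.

Old-age dependency ratio = 4.71 / 57.90 × 100 = 8.13
Total dependency ratio = (37.39 + 4.71) / 57.90 × 100 = 42.10 / 57.90 × 100 = 72.71

Old-age dependency ratio: 8.13
Total dependency ratio: 72.71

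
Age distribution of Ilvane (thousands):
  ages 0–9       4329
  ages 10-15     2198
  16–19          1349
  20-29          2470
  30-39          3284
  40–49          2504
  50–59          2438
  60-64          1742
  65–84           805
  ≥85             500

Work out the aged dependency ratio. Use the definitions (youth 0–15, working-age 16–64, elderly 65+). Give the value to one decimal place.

0–15: 4329 + 2198 = 6527
16–64: 1349 + 2470 + 3284 + 2504 + 2438 + 1742 = 13787
65+: 805 + 500 = 1305
Old-age dependency ratio = 1305 / 13787 × 100 = 9.5

Old-age dependency ratio: 9.5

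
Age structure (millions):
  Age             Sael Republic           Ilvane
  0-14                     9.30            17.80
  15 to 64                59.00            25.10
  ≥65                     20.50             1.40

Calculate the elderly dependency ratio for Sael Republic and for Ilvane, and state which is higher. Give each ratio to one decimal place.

Sael Republic: 20.50 / 59.00 × 100 = 34.7
Ilvane: 1.40 / 25.10 × 100 = 5.6

Sael Republic: 34.7
Ilvane: 5.6
Higher: Sael Republic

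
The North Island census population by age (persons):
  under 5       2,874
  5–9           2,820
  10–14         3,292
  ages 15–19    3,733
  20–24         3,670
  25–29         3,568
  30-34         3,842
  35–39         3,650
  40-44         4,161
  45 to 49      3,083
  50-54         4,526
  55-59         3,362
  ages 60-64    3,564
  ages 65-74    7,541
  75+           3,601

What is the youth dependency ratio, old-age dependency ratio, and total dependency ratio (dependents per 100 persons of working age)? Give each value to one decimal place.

Youth dependency ratio: 24.2
Old-age dependency ratio: 30.0
Total dependency ratio: 54.2

0–14: 2,874 + 2,820 + 3,292 = 8,986
15–64: 3,733 + 3,670 + 3,568 + 3,842 + 3,650 + 4,161 + 3,083 + 4,526 + 3,362 + 3,564 = 37,159
65+: 7,541 + 3,601 = 11,142
Youth dependency ratio = 8,986 / 37,159 × 100 = 24.2
Old-age dependency ratio = 11,142 / 37,159 × 100 = 30.0
Total dependency ratio = (8,986 + 11,142) / 37,159 × 100 = 20,128 / 37,159 × 100 = 54.2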